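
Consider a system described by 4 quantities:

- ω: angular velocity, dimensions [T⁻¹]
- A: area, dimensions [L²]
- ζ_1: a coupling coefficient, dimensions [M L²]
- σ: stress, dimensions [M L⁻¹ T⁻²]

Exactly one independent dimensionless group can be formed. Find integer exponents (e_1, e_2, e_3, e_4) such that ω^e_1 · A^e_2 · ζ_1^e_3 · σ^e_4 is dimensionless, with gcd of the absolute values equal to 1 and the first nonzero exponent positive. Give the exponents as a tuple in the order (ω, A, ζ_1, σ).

(4, -3, 2, -2)

M: e_1·(0) + e_2·(0) + e_3·(1) + e_4·(1) = 0
L: e_1·(0) + e_2·(2) + e_3·(2) + e_4·(-1) = 0
T: e_1·(-1) + e_2·(0) + e_3·(0) + e_4·(-2) = 0
Solving this homogeneous linear system for the smallest-integer solution (first nonzero entry positive) gives (4, -3, 2, -2).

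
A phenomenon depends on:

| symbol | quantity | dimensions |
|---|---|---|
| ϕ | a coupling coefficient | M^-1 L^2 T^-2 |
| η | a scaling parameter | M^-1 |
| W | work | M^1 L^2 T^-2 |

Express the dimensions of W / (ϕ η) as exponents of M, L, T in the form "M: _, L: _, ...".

M: 3, L: 0, T: 0

Collect each base-dimension exponent across the product:
  M: −(-1) − (-1) + (1) = 3
  L: −(2) − (0) + (2) = 0
  T: −(-2) − (0) + (-2) = 0
So the dimensions are [M³].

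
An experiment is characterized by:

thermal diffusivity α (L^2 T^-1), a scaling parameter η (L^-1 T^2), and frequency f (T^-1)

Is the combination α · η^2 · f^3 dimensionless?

Sum the exponent of each base dimension across the product:
  L: [α]_L + 2·[η]_L + 3·[f]_L = (2) + 2·(-1) + 3·(0) = 0
  T: [α]_T + 2·[η]_T + 3·[f]_T = (-1) + 2·(2) + 3·(-1) = 0
All base exponents vanish — dimensionless.

yes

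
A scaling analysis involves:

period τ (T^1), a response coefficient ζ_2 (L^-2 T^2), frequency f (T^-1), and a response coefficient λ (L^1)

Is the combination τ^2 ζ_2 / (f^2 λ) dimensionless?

Sum the exponent of each base dimension across the product:
  L: 2·[τ]_L + [ζ_2]_L − 2·[f]_L − [λ]_L = 2·(0) + (-2) − 2·(0) − (1) = -3
  T: 2·[τ]_T + [ζ_2]_T − 2·[f]_T − [λ]_T = 2·(1) + (2) − 2·(-1) − (0) = 6
Net dimensions [L⁻³ T⁶] ≠ [1] — not dimensionless.

no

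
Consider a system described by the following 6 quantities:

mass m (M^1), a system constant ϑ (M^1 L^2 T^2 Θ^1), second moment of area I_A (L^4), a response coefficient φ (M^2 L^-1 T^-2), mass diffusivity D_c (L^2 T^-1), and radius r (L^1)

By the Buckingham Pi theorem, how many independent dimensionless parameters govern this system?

2

There are 6 variables and 4 base dimensions (M, L, T, Θ).
The dimension matrix has rank 4.
Independent dimensionless groups: 6 − 4 = 2.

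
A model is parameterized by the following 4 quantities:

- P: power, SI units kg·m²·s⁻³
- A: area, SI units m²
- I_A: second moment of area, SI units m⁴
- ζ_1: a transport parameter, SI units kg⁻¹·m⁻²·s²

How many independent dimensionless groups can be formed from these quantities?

1

There are 4 variables and 3 base dimensions (M, L, T).
The dimension matrix has rank 3.
Independent dimensionless groups: 4 − 3 = 1.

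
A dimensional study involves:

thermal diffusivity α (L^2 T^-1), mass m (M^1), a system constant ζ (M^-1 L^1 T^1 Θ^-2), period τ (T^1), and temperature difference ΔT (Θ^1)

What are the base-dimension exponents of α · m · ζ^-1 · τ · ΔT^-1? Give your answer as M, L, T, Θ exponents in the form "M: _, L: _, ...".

Collect each base-dimension exponent across the product:
  M: (0) + (1) − (-1) + (0) − (0) = 2
  L: (2) + (0) − (1) + (0) − (0) = 1
  T: (-1) + (0) − (1) + (1) − (0) = -1
  Θ: (0) + (0) − (-2) + (0) − (1) = 1
So the dimensions are [M² L T⁻¹ Θ].

M: 2, L: 1, T: -1, Θ: 1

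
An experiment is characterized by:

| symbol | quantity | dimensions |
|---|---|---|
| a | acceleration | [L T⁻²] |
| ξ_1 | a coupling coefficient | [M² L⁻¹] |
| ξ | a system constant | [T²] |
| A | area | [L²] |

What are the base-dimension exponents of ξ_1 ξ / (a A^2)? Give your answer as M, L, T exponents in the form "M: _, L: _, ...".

M: 2, L: -6, T: 4

Collect each base-dimension exponent across the product:
  M: −(0) + (2) + (0) − 2·(0) = 2
  L: −(1) + (-1) + (0) − 2·(2) = -6
  T: −(-2) + (0) + (2) − 2·(0) = 4
So the dimensions are [M² L⁻⁶ T⁴].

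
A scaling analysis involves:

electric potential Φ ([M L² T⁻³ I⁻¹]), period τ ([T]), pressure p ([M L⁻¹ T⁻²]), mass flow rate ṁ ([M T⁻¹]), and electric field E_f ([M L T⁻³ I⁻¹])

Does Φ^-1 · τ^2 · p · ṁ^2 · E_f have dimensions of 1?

no

Sum the exponent of each base dimension across the product:
  M: −[Φ]_M + 2·[τ]_M + [p]_M + 2·[ṁ]_M + [E_f]_M = −(1) + 2·(0) + (1) + 2·(1) + (1) = 3
  L: −[Φ]_L + 2·[τ]_L + [p]_L + 2·[ṁ]_L + [E_f]_L = −(2) + 2·(0) + (-1) + 2·(0) + (1) = -2
  T: −[Φ]_T + 2·[τ]_T + [p]_T + 2·[ṁ]_T + [E_f]_T = −(-3) + 2·(1) + (-2) + 2·(-1) + (-3) = -2
  I: −[Φ]_I + 2·[τ]_I + [p]_I + 2·[ṁ]_I + [E_f]_I = −(-1) + 2·(0) + (0) + 2·(0) + (-1) = 0
Net dimensions [M³ L⁻² T⁻²] ≠ [1] — not dimensionless.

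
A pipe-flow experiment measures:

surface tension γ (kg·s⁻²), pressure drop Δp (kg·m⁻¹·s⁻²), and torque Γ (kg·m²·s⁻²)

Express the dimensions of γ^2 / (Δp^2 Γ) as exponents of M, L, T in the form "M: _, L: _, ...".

M: -1, L: 0, T: 2

Collect each base-dimension exponent across the product:
  M: 2·(1) − 2·(1) − (1) = -1
  L: 2·(0) − 2·(-1) − (2) = 0
  T: 2·(-2) − 2·(-2) − (-2) = 2
So the dimensions are [M⁻¹ T²].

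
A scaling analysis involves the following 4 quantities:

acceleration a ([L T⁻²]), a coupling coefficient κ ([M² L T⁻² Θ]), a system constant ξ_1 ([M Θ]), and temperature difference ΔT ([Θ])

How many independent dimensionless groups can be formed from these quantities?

There are 4 variables and 4 base dimensions (M, L, T, Θ).
The dimension matrix has rank 3 (less than 4: the dimension vectors are linearly dependent).
Independent dimensionless groups: 4 − 3 = 1.

1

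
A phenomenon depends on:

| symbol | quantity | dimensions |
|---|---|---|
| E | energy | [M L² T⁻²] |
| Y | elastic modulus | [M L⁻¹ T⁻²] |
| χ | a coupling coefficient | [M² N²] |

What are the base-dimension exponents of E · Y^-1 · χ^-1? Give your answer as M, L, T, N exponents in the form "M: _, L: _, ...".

Collect each base-dimension exponent across the product:
  M: (1) − (1) − (2) = -2
  L: (2) − (-1) − (0) = 3
  T: (-2) − (-2) − (0) = 0
  N: (0) − (0) − (2) = -2
So the dimensions are [M⁻² L³ N⁻²].

M: -2, L: 3, T: 0, N: -2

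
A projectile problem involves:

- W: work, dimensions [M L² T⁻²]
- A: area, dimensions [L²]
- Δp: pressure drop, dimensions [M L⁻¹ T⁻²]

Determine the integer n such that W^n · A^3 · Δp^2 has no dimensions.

Balance the M exponent: (1)·n from W, plus 3·(0) + 2·(1) = 2 from the rest, must sum to zero.
n + 2 = 0, so n = -2.

-2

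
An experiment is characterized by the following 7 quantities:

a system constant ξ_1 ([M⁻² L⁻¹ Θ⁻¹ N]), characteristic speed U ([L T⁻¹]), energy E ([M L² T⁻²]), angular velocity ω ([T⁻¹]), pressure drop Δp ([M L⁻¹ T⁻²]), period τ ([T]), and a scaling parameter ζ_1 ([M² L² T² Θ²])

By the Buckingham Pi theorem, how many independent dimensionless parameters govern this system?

2

There are 7 variables and 5 base dimensions (M, L, T, Θ, N).
The dimension matrix has rank 5.
Independent dimensionless groups: 7 − 5 = 2.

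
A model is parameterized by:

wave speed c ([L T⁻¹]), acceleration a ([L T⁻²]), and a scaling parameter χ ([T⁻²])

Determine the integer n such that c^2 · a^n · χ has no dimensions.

Balance the L exponent: (1)·n from a, plus 2·(1) + (0) = 2 from the rest, must sum to zero.
n + 2 = 0, so n = -2.

-2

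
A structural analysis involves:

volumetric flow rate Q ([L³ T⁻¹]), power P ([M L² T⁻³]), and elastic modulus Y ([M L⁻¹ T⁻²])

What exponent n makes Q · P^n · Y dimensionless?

Balance the M exponent: (1)·n from P, plus (0) + (1) = 1 from the rest, must sum to zero.
n + 1 = 0, so n = -1.

-1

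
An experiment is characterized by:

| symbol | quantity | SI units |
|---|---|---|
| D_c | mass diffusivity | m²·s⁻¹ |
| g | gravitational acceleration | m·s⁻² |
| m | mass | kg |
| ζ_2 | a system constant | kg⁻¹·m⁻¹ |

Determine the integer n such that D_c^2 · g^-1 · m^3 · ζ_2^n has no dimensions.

Balance the M exponent: (-1)·n from ζ_2, plus 2·(0) − (0) + 3·(1) = 3 from the rest, must sum to zero.
−n + 3 = 0, so n = 3.

3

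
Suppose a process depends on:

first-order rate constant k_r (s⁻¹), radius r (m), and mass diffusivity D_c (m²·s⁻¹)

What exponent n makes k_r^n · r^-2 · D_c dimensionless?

Balance the T exponent: (-1)·n from k_r, plus −2·(0) + (-1) = -1 from the rest, must sum to zero.
−n − 1 = 0, so n = -1.

-1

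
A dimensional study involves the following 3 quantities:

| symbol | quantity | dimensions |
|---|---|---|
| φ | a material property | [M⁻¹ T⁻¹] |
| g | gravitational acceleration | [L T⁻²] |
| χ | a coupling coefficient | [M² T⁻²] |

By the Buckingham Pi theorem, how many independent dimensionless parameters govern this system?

There are 3 variables and 3 base dimensions (M, L, T).
The dimension matrix has rank 3.
Independent dimensionless groups: 3 − 3 = 0.

0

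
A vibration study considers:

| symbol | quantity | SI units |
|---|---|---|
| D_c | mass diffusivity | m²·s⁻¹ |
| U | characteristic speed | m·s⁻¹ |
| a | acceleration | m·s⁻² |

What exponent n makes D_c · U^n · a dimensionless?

-3

Balance the L exponent: (1)·n from U, plus (2) + (1) = 3 from the rest, must sum to zero.
n + 3 = 0, so n = -3.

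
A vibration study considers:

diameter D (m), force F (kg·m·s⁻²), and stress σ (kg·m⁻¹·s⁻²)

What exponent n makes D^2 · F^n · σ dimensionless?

Balance the M exponent: (1)·n from F, plus 2·(0) + (1) = 1 from the rest, must sum to zero.
n + 1 = 0, so n = -1.

-1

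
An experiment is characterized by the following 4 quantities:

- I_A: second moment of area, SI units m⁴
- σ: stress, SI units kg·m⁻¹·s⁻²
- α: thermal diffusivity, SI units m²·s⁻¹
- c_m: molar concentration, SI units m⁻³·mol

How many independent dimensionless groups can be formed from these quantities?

0

There are 4 variables and 4 base dimensions (M, L, T, N).
The dimension matrix has rank 4.
Independent dimensionless groups: 4 − 4 = 0.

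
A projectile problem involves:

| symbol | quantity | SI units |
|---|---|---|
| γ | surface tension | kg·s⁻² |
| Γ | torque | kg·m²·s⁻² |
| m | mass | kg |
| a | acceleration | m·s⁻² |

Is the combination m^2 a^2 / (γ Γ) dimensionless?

Sum the exponent of each base dimension across the product:
  M: −[γ]_M − [Γ]_M + 2·[m]_M + 2·[a]_M = −(1) − (1) + 2·(1) + 2·(0) = 0
  L: −[γ]_L − [Γ]_L + 2·[m]_L + 2·[a]_L = −(0) − (2) + 2·(0) + 2·(1) = 0
  T: −[γ]_T − [Γ]_T + 2·[m]_T + 2·[a]_T = −(-2) − (-2) + 2·(0) + 2·(-2) = 0
All base exponents vanish — dimensionless.

yes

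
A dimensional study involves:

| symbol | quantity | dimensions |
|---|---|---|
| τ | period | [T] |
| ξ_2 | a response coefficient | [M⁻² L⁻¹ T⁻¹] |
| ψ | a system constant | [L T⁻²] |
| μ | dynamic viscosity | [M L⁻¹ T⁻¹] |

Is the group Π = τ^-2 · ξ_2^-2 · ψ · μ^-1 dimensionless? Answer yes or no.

Sum the exponent of each base dimension across the product:
  M: −2·[τ]_M − 2·[ξ_2]_M + [ψ]_M − [μ]_M = −2·(0) − 2·(-2) + (0) − (1) = 3
  L: −2·[τ]_L − 2·[ξ_2]_L + [ψ]_L − [μ]_L = −2·(0) − 2·(-1) + (1) − (-1) = 4
  T: −2·[τ]_T − 2·[ξ_2]_T + [ψ]_T − [μ]_T = −2·(1) − 2·(-1) + (-2) − (-1) = -1
Net dimensions [M³ L⁴ T⁻¹] ≠ [1] — not dimensionless.

no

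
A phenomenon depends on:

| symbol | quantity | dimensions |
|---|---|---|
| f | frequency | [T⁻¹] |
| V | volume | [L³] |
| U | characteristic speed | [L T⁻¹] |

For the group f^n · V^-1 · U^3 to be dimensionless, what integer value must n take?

-3

Balance the T exponent: (-1)·n from f, plus −(0) + 3·(-1) = -3 from the rest, must sum to zero.
−n − 3 = 0, so n = -3.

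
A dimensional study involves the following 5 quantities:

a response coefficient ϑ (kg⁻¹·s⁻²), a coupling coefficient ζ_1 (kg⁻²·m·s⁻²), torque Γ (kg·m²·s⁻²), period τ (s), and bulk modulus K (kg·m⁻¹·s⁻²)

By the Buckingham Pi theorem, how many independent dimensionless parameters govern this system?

There are 5 variables and 3 base dimensions (M, L, T).
The dimension matrix has rank 3.
Independent dimensionless groups: 5 − 3 = 2.

2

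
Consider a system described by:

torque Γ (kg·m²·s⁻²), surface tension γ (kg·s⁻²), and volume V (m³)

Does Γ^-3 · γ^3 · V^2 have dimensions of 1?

yes

Sum the exponent of each base dimension across the product:
  M: −3·[Γ]_M + 3·[γ]_M + 2·[V]_M = −3·(1) + 3·(1) + 2·(0) = 0
  L: −3·[Γ]_L + 3·[γ]_L + 2·[V]_L = −3·(2) + 3·(0) + 2·(3) = 0
  T: −3·[Γ]_T + 3·[γ]_T + 2·[V]_T = −3·(-2) + 3·(-2) + 2·(0) = 0
All base exponents vanish — dimensionless.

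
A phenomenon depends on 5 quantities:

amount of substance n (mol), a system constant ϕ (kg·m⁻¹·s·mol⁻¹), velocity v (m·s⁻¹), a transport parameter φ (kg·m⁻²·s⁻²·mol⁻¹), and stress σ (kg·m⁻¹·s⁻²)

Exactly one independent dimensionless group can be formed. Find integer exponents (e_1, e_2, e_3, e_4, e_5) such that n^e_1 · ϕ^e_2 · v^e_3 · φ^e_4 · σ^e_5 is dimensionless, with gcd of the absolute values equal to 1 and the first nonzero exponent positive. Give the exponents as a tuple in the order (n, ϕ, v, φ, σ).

M: e_1·(0) + e_2·(1) + e_3·(0) + e_4·(1) + e_5·(1) = 0
L: e_1·(0) + e_2·(-1) + e_3·(1) + e_4·(-2) + e_5·(-1) = 0
T: e_1·(0) + e_2·(1) + e_3·(-1) + e_4·(-2) + e_5·(-2) = 0
N: e_1·(1) + e_2·(-1) + e_3·(0) + e_4·(-1) + e_5·(0) = 0
Solving this homogeneous linear system for the smallest-integer solution (first nonzero entry positive) gives (4, 1, 3, 3, -4).

(4, 1, 3, 3, -4)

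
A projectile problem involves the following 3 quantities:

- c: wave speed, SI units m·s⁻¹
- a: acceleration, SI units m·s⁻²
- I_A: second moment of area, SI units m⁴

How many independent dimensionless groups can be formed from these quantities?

1

There are 3 variables and 2 base dimensions (L, T).
The dimension matrix has rank 2.
Independent dimensionless groups: 3 − 2 = 1.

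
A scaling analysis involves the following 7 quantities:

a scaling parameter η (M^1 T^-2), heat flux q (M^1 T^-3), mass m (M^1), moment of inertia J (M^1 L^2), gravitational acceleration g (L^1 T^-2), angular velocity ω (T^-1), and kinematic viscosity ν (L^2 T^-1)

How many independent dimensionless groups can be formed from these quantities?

There are 7 variables and 3 base dimensions (M, L, T).
The dimension matrix has rank 3.
Independent dimensionless groups: 7 − 3 = 4.

4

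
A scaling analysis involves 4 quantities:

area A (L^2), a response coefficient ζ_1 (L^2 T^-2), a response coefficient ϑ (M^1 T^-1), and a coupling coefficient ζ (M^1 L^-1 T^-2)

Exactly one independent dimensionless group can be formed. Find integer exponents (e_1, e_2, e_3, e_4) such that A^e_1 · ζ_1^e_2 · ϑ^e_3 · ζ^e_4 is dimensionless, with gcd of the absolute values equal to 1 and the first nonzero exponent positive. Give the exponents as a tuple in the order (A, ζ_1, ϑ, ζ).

(2, -1, -2, 2)

M: e_1·(0) + e_2·(0) + e_3·(1) + e_4·(1) = 0
L: e_1·(2) + e_2·(2) + e_3·(0) + e_4·(-1) = 0
T: e_1·(0) + e_2·(-2) + e_3·(-1) + e_4·(-2) = 0
Solving this homogeneous linear system for the smallest-integer solution (first nonzero entry positive) gives (2, -1, -2, 2).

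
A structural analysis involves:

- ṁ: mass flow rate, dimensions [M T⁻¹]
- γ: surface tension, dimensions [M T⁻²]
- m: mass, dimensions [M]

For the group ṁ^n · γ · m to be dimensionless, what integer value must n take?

Balance the M exponent: (1)·n from ṁ, plus (1) + (1) = 2 from the rest, must sum to zero.
n + 2 = 0, so n = -2.

-2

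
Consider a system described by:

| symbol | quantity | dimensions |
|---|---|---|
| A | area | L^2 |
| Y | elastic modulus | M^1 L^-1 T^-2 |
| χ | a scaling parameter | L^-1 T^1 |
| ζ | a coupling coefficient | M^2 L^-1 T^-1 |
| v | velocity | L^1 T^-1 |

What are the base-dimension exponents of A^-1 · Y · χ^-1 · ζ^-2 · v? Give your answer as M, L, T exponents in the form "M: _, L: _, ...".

M: -3, L: 1, T: -2

Collect each base-dimension exponent across the product:
  M: −(0) + (1) − (0) − 2·(2) + (0) = -3
  L: −(2) + (-1) − (-1) − 2·(-1) + (1) = 1
  T: −(0) + (-2) − (1) − 2·(-1) + (-1) = -2
So the dimensions are [M⁻³ L T⁻²].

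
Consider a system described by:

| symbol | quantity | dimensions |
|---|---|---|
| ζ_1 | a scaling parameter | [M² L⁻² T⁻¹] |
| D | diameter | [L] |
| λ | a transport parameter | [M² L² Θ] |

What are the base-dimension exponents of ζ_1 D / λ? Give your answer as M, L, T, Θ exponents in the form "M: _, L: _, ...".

Collect each base-dimension exponent across the product:
  M: (2) + (0) − (2) = 0
  L: (-2) + (1) − (2) = -3
  T: (-1) + (0) − (0) = -1
  Θ: (0) + (0) − (1) = -1
So the dimensions are [L⁻³ T⁻¹ Θ⁻¹].

M: 0, L: -3, T: -1, Θ: -1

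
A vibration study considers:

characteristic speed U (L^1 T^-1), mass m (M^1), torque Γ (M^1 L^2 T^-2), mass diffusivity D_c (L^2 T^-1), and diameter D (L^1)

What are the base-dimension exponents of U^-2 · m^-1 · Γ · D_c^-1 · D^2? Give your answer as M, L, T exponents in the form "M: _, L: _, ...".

M: 0, L: 0, T: 1

Collect each base-dimension exponent across the product:
  M: −2·(0) − (1) + (1) − (0) + 2·(0) = 0
  L: −2·(1) − (0) + (2) − (2) + 2·(1) = 0
  T: −2·(-1) − (0) + (-2) − (-1) + 2·(0) = 1
So the dimensions are [T].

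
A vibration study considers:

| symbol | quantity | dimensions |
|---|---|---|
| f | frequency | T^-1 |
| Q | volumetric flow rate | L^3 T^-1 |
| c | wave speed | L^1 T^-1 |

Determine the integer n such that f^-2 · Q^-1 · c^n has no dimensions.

3

Balance the L exponent: (1)·n from c, plus −2·(0) − (3) = -3 from the rest, must sum to zero.
n − 3 = 0, so n = 3.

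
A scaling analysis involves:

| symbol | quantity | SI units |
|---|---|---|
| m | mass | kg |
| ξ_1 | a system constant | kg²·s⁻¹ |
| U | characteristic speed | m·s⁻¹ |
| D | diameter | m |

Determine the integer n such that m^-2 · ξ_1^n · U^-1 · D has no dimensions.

Balance the M exponent: (2)·n from ξ_1, plus −2·(1) − (0) + (0) = -2 from the rest, must sum to zero.
2n − 2 = 0, so n = 1.

1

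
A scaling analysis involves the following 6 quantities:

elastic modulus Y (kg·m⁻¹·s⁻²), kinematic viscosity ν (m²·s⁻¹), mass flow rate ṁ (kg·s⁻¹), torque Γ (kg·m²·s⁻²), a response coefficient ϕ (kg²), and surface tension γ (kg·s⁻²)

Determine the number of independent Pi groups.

3

There are 6 variables and 3 base dimensions (M, L, T).
The dimension matrix has rank 3.
Independent dimensionless groups: 6 − 3 = 3.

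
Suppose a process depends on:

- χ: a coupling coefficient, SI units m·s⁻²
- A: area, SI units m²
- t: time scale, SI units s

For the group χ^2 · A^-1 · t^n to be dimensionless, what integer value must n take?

4

Balance the T exponent: (1)·n from t, plus 2·(-2) − (0) = -4 from the rest, must sum to zero.
n − 4 = 0, so n = 4.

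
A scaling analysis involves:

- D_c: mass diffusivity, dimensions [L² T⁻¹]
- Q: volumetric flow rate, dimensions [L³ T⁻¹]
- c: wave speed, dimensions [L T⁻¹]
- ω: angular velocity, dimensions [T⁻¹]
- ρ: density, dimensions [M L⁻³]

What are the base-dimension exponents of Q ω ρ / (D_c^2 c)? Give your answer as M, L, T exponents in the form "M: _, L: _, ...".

Collect each base-dimension exponent across the product:
  M: −2·(0) + (0) − (0) + (0) + (1) = 1
  L: −2·(2) + (3) − (1) + (0) + (-3) = -5
  T: −2·(-1) + (-1) − (-1) + (-1) + (0) = 1
So the dimensions are [M L⁻⁵ T].

M: 1, L: -5, T: 1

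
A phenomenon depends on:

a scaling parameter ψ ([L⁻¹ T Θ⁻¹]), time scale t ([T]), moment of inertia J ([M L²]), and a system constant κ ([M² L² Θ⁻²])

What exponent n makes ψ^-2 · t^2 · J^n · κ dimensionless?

Balance the M exponent: (1)·n from J, plus −2·(0) + 2·(0) + (2) = 2 from the rest, must sum to zero.
n + 2 = 0, so n = -2.

-2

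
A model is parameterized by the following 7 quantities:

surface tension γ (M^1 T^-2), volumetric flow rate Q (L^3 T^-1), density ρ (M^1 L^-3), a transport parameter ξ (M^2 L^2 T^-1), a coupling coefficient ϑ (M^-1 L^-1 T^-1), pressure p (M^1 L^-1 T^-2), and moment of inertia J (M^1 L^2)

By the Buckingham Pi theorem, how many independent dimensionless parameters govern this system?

4

There are 7 variables and 3 base dimensions (M, L, T).
The dimension matrix has rank 3.
Independent dimensionless groups: 7 − 3 = 4.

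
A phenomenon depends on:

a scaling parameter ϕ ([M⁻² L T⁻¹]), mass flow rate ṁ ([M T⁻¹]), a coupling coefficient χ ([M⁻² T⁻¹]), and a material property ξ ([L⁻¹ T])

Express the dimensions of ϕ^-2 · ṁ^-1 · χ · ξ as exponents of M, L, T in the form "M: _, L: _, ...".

M: 1, L: -3, T: 3

Collect each base-dimension exponent across the product:
  M: −2·(-2) − (1) + (-2) + (0) = 1
  L: −2·(1) − (0) + (0) + (-1) = -3
  T: −2·(-1) − (-1) + (-1) + (1) = 3
So the dimensions are [M L⁻³ T³].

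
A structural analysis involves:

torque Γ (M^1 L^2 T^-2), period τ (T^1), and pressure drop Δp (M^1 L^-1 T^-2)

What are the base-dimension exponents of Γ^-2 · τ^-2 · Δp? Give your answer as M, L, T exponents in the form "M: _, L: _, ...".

M: -1, L: -5, T: 0

Collect each base-dimension exponent across the product:
  M: −2·(1) − 2·(0) + (1) = -1
  L: −2·(2) − 2·(0) + (-1) = -5
  T: −2·(-2) − 2·(1) + (-2) = 0
So the dimensions are [M⁻¹ L⁻⁵].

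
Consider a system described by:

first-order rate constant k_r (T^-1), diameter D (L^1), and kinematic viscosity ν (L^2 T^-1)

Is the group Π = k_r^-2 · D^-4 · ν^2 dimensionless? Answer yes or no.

Sum the exponent of each base dimension across the product:
  M: −2·[k_r]_M − 4·[D]_M + 2·[ν]_M = −2·(0) − 4·(0) + 2·(0) = 0
  L: −2·[k_r]_L − 4·[D]_L + 2·[ν]_L = −2·(0) − 4·(1) + 2·(2) = 0
  T: −2·[k_r]_T − 4·[D]_T + 2·[ν]_T = −2·(-1) − 4·(0) + 2·(-1) = 0
All base exponents vanish — dimensionless.

yes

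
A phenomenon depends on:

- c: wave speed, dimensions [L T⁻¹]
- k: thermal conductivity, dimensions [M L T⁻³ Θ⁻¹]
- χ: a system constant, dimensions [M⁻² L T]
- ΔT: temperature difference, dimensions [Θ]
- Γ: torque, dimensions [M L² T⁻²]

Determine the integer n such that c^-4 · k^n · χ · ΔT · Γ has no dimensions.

1

Balance the M exponent: (1)·n from k, plus −4·(0) + (-2) + (0) + (1) = -1 from the rest, must sum to zero.
n − 1 = 0, so n = 1.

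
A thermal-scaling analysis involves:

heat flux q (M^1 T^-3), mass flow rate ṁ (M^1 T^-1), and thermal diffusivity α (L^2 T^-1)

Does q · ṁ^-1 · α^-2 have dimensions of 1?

no

Sum the exponent of each base dimension across the product:
  M: [q]_M − [ṁ]_M − 2·[α]_M = (1) − (1) − 2·(0) = 0
  L: [q]_L − [ṁ]_L − 2·[α]_L = (0) − (0) − 2·(2) = -4
  T: [q]_T − [ṁ]_T − 2·[α]_T = (-3) − (-1) − 2·(-1) = 0
Net dimensions [L⁻⁴] ≠ [1] — not dimensionless.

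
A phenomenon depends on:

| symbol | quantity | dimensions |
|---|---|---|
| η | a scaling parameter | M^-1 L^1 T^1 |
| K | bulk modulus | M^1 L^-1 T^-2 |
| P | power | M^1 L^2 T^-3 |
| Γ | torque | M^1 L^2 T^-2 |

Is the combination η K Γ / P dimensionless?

yes

Sum the exponent of each base dimension across the product:
  M: [η]_M + [K]_M − [P]_M + [Γ]_M = (-1) + (1) − (1) + (1) = 0
  L: [η]_L + [K]_L − [P]_L + [Γ]_L = (1) + (-1) − (2) + (2) = 0
  T: [η]_T + [K]_T − [P]_T + [Γ]_T = (1) + (-2) − (-3) + (-2) = 0
All base exponents vanish — dimensionless.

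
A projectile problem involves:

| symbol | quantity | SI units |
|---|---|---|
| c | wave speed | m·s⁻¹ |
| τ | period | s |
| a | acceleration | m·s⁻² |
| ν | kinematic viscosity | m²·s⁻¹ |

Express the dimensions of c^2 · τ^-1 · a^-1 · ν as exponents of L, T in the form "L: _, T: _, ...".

L: 3, T: -2

Collect each base-dimension exponent across the product:
  L: 2·(1) − (0) − (1) + (2) = 3
  T: 2·(-1) − (1) − (-2) + (-1) = -2
So the dimensions are [L³ T⁻²].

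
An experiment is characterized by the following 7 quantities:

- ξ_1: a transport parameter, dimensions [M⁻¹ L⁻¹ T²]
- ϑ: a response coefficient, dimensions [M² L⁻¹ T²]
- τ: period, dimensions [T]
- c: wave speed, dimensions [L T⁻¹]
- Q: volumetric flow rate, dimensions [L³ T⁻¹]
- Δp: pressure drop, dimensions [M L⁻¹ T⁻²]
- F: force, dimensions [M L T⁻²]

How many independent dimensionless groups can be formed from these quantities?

4

There are 7 variables and 3 base dimensions (M, L, T).
The dimension matrix has rank 3.
Independent dimensionless groups: 7 − 3 = 4.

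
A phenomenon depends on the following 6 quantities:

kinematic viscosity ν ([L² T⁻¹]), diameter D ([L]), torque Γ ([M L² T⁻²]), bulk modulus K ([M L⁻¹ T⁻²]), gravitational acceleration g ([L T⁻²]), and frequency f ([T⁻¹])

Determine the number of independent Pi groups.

3

There are 6 variables and 3 base dimensions (M, L, T).
The dimension matrix has rank 3.
Independent dimensionless groups: 6 − 3 = 3.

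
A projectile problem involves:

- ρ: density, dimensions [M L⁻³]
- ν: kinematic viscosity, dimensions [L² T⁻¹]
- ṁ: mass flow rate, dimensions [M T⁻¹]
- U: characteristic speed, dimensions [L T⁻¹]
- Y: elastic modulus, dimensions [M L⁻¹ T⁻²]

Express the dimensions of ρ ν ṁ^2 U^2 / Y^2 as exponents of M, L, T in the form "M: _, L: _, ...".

M: 1, L: 3, T: -1

Collect each base-dimension exponent across the product:
  M: (1) + (0) + 2·(1) + 2·(0) − 2·(1) = 1
  L: (-3) + (2) + 2·(0) + 2·(1) − 2·(-1) = 3
  T: (0) + (-1) + 2·(-1) + 2·(-1) − 2·(-2) = -1
So the dimensions are [M L³ T⁻¹].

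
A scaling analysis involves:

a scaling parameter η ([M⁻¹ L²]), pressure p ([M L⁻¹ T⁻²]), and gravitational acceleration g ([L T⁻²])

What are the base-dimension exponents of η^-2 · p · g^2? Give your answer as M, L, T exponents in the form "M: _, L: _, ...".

M: 3, L: -3, T: -6

Collect each base-dimension exponent across the product:
  M: −2·(-1) + (1) + 2·(0) = 3
  L: −2·(2) + (-1) + 2·(1) = -3
  T: −2·(0) + (-2) + 2·(-2) = -6
So the dimensions are [M³ L⁻³ T⁻⁶].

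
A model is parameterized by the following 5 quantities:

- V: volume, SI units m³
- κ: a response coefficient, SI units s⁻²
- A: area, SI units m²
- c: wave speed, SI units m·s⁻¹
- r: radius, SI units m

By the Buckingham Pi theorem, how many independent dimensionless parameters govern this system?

3

There are 5 variables and 2 base dimensions (L, T).
The dimension matrix has rank 2.
Independent dimensionless groups: 5 − 2 = 3.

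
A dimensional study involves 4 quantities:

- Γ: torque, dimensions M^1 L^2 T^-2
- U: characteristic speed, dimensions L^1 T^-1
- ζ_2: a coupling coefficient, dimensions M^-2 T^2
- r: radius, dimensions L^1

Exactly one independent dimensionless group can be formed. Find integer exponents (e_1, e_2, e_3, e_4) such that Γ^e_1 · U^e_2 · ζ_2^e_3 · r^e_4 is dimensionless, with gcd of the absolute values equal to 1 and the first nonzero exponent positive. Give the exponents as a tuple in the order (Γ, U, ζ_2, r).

(2, -2, 1, -2)

M: e_1·(1) + e_2·(0) + e_3·(-2) + e_4·(0) = 0
L: e_1·(2) + e_2·(1) + e_3·(0) + e_4·(1) = 0
T: e_1·(-2) + e_2·(-1) + e_3·(2) + e_4·(0) = 0
Solving this homogeneous linear system for the smallest-integer solution (first nonzero entry positive) gives (2, -2, 1, -2).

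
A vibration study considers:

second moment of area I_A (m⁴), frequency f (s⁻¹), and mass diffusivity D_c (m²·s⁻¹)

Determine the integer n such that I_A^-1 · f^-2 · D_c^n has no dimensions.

2

Balance the L exponent: (2)·n from D_c, plus −(4) − 2·(0) = -4 from the rest, must sum to zero.
2n − 4 = 0, so n = 2.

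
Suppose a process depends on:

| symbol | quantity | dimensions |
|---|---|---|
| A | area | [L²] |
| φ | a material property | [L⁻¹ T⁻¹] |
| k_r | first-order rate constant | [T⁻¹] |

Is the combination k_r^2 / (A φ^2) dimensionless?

yes

Sum the exponent of each base dimension across the product:
  L: −[A]_L − 2·[φ]_L + 2·[k_r]_L = −(2) − 2·(-1) + 2·(0) = 0
  T: −[A]_T − 2·[φ]_T + 2·[k_r]_T = −(0) − 2·(-1) + 2·(-1) = 0
All base exponents vanish — dimensionless.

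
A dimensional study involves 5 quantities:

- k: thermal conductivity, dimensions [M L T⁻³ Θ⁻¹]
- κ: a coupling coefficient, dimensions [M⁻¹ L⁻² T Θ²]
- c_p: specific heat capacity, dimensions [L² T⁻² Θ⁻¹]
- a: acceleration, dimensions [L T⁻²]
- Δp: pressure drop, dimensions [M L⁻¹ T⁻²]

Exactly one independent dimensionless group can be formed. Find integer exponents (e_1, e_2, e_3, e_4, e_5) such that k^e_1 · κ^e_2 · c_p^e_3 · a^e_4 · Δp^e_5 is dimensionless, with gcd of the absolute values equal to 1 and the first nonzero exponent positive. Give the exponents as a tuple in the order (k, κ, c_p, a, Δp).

(3, 1, -1, -1, -2)

M: e_1·(1) + e_2·(-1) + e_3·(0) + e_4·(0) + e_5·(1) = 0
L: e_1·(1) + e_2·(-2) + e_3·(2) + e_4·(1) + e_5·(-1) = 0
T: e_1·(-3) + e_2·(1) + e_3·(-2) + e_4·(-2) + e_5·(-2) = 0
Θ: e_1·(-1) + e_2·(2) + e_3·(-1) + e_4·(0) + e_5·(0) = 0
Solving this homogeneous linear system for the smallest-integer solution (first nonzero entry positive) gives (3, 1, -1, -1, -2).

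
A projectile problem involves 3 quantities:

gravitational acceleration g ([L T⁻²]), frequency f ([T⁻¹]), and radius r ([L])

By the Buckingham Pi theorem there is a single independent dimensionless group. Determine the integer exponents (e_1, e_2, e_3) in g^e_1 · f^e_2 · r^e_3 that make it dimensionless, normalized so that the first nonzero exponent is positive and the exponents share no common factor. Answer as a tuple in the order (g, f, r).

(1, -2, -1)

L: e_1·(1) + e_2·(0) + e_3·(1) = 0
T: e_1·(-2) + e_2·(-1) + e_3·(0) = 0
Solving this homogeneous linear system for the smallest-integer solution (first nonzero entry positive) gives (1, -2, -1).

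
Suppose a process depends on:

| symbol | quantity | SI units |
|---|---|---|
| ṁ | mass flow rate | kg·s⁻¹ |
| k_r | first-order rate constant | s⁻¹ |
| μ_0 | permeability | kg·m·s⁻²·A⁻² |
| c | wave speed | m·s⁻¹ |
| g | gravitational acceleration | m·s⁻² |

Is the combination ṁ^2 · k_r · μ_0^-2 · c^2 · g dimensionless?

no

Sum the exponent of each base dimension across the product:
  M: 2·[ṁ]_M + [k_r]_M − 2·[μ_0]_M + 2·[c]_M + [g]_M = 2·(1) + (0) − 2·(1) + 2·(0) + (0) = 0
  L: 2·[ṁ]_L + [k_r]_L − 2·[μ_0]_L + 2·[c]_L + [g]_L = 2·(0) + (0) − 2·(1) + 2·(1) + (1) = 1
  T: 2·[ṁ]_T + [k_r]_T − 2·[μ_0]_T + 2·[c]_T + [g]_T = 2·(-1) + (-1) − 2·(-2) + 2·(-1) + (-2) = -3
  I: 2·[ṁ]_I + [k_r]_I − 2·[μ_0]_I + 2·[c]_I + [g]_I = 2·(0) + (0) − 2·(-2) + 2·(0) + (0) = 4
Net dimensions [L T⁻³ I⁴] ≠ [1] — not dimensionless.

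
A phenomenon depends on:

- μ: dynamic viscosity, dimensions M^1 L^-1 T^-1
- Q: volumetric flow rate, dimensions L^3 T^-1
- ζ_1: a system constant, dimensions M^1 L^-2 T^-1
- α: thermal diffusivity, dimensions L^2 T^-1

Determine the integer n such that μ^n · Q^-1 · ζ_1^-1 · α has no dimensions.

Balance the M exponent: (1)·n from μ, plus −(0) − (1) + (0) = -1 from the rest, must sum to zero.
n − 1 = 0, so n = 1.

1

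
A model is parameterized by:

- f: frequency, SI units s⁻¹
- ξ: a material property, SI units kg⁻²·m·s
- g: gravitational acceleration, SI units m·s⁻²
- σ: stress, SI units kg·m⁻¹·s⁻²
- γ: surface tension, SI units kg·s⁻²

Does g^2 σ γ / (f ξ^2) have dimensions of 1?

Sum the exponent of each base dimension across the product:
  M: −[f]_M − 2·[ξ]_M + 2·[g]_M + [σ]_M + [γ]_M = −(0) − 2·(-2) + 2·(0) + (1) + (1) = 6
  L: −[f]_L − 2·[ξ]_L + 2·[g]_L + [σ]_L + [γ]_L = −(0) − 2·(1) + 2·(1) + (-1) + (0) = -1
  T: −[f]_T − 2·[ξ]_T + 2·[g]_T + [σ]_T + [γ]_T = −(-1) − 2·(1) + 2·(-2) + (-2) + (-2) = -9
Net dimensions [M⁶ L⁻¹ T⁻⁹] ≠ [1] — not dimensionless.

no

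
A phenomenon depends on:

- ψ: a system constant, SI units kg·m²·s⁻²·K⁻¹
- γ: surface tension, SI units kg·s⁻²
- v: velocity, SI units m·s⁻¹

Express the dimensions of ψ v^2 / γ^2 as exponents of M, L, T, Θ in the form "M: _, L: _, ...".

Collect each base-dimension exponent across the product:
  M: (1) − 2·(1) + 2·(0) = -1
  L: (2) − 2·(0) + 2·(1) = 4
  T: (-2) − 2·(-2) + 2·(-1) = 0
  Θ: (-1) − 2·(0) + 2·(0) = -1
So the dimensions are [M⁻¹ L⁴ Θ⁻¹].

M: -1, L: 4, T: 0, Θ: -1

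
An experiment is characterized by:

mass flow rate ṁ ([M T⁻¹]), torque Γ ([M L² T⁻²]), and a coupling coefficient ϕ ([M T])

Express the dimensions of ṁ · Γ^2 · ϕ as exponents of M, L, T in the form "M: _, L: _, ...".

Collect each base-dimension exponent across the product:
  M: (1) + 2·(1) + (1) = 4
  L: (0) + 2·(2) + (0) = 4
  T: (-1) + 2·(-2) + (1) = -4
So the dimensions are [M⁴ L⁴ T⁻⁴].

M: 4, L: 4, T: -4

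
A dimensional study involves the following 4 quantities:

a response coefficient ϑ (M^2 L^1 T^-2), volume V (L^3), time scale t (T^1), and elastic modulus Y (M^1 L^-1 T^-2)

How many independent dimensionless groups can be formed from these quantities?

1

There are 4 variables and 3 base dimensions (M, L, T).
The dimension matrix has rank 3.
Independent dimensionless groups: 4 − 3 = 1.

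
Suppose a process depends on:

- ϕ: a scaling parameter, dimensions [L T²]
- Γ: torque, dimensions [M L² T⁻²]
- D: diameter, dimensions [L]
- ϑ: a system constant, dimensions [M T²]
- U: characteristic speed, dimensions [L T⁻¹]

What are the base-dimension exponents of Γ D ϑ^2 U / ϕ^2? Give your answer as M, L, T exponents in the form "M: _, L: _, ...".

Collect each base-dimension exponent across the product:
  M: −2·(0) + (1) + (0) + 2·(1) + (0) = 3
  L: −2·(1) + (2) + (1) + 2·(0) + (1) = 2
  T: −2·(2) + (-2) + (0) + 2·(2) + (-1) = -3
So the dimensions are [M³ L² T⁻³].

M: 3, L: 2, T: -3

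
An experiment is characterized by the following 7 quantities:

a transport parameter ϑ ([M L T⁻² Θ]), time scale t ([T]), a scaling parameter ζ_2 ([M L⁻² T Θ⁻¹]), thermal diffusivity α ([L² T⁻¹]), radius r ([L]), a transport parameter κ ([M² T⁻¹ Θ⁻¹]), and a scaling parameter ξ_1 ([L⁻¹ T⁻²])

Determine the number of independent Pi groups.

There are 7 variables and 4 base dimensions (M, L, T, Θ).
The dimension matrix has rank 4.
Independent dimensionless groups: 7 − 4 = 3.

3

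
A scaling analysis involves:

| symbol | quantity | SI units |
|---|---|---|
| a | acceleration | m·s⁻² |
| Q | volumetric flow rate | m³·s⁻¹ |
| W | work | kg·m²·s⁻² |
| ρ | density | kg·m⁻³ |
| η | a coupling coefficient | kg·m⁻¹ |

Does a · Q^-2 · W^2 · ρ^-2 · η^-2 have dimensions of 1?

no

Sum the exponent of each base dimension across the product:
  M: [a]_M − 2·[Q]_M + 2·[W]_M − 2·[ρ]_M − 2·[η]_M = (0) − 2·(0) + 2·(1) − 2·(1) − 2·(1) = -2
  L: [a]_L − 2·[Q]_L + 2·[W]_L − 2·[ρ]_L − 2·[η]_L = (1) − 2·(3) + 2·(2) − 2·(-3) − 2·(-1) = 7
  T: [a]_T − 2·[Q]_T + 2·[W]_T − 2·[ρ]_T − 2·[η]_T = (-2) − 2·(-1) + 2·(-2) − 2·(0) − 2·(0) = -4
Net dimensions [M⁻² L⁷ T⁻⁴] ≠ [1] — not dimensionless.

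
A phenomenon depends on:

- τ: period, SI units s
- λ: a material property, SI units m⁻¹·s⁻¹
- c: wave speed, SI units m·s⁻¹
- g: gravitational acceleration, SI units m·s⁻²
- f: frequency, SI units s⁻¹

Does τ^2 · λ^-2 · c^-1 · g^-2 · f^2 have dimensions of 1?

no

Sum the exponent of each base dimension across the product:
  L: 2·[τ]_L − 2·[λ]_L − [c]_L − 2·[g]_L + 2·[f]_L = 2·(0) − 2·(-1) − (1) − 2·(1) + 2·(0) = -1
  T: 2·[τ]_T − 2·[λ]_T − [c]_T − 2·[g]_T + 2·[f]_T = 2·(1) − 2·(-1) − (-1) − 2·(-2) + 2·(-1) = 7
Net dimensions [L⁻¹ T⁷] ≠ [1] — not dimensionless.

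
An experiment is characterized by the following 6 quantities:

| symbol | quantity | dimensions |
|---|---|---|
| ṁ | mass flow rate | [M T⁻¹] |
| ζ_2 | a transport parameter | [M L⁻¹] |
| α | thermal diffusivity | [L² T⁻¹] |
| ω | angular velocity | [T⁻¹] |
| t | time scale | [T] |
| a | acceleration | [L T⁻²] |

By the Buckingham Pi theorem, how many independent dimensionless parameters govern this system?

3

There are 6 variables and 3 base dimensions (M, L, T).
The dimension matrix has rank 3.
Independent dimensionless groups: 6 − 3 = 3.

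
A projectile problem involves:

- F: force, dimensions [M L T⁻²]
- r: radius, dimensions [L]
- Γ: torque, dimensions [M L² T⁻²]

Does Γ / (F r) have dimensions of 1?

Sum the exponent of each base dimension across the product:
  M: −[F]_M − [r]_M + [Γ]_M = −(1) − (0) + (1) = 0
  L: −[F]_L − [r]_L + [Γ]_L = −(1) − (1) + (2) = 0
  T: −[F]_T − [r]_T + [Γ]_T = −(-2) − (0) + (-2) = 0
All base exponents vanish — dimensionless.

yes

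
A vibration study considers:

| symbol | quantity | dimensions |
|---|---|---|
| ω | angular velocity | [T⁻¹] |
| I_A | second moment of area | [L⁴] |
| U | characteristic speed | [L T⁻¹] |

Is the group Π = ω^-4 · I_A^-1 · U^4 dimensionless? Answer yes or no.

yes

Sum the exponent of each base dimension across the product:
  L: −4·[ω]_L − [I_A]_L + 4·[U]_L = −4·(0) − (4) + 4·(1) = 0
  T: −4·[ω]_T − [I_A]_T + 4·[U]_T = −4·(-1) − (0) + 4·(-1) = 0
All base exponents vanish — dimensionless.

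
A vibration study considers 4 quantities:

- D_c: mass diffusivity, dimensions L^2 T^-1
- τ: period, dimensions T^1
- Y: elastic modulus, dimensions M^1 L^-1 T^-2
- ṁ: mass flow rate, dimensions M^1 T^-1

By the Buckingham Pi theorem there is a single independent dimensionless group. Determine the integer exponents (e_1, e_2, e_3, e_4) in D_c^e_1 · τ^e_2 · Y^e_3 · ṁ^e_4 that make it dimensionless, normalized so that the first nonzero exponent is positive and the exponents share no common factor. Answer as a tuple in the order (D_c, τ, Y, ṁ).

(1, 3, 2, -2)

M: e_1·(0) + e_2·(0) + e_3·(1) + e_4·(1) = 0
L: e_1·(2) + e_2·(0) + e_3·(-1) + e_4·(0) = 0
T: e_1·(-1) + e_2·(1) + e_3·(-2) + e_4·(-1) = 0
Solving this homogeneous linear system for the smallest-integer solution (first nonzero entry positive) gives (1, 3, 2, -2).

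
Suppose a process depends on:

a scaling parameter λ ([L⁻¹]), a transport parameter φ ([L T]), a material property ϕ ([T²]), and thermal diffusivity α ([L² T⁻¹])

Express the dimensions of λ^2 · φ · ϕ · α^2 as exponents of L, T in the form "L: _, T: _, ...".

Collect each base-dimension exponent across the product:
  L: 2·(-1) + (1) + (0) + 2·(2) = 3
  T: 2·(0) + (1) + (2) + 2·(-1) = 1
So the dimensions are [L³ T].

L: 3, T: 1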